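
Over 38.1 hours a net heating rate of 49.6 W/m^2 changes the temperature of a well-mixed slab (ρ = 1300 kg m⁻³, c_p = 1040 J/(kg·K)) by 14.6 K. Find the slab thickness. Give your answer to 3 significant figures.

0.345 m

Heat input Q = F Δt = 49.6 × 1.37×10^5 s = 6.80×10^6 J/m².
Required areal heat capacity C = Q / ΔT = 4.66×10^5 J/(m²·K).
Depth D = C / (ρ c_p) = 4.66×10^5 / (1300 × 1040) = 0.345 m.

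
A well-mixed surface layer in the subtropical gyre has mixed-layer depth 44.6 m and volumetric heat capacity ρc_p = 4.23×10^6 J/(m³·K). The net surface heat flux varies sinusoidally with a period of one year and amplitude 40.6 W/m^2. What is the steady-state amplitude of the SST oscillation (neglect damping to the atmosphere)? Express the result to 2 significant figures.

1.1 K

Areal heat capacity C = ρc_p × D = 4.23×10^6 × 44.6 = 1.89×10^8 J/(m²·K).
Angular frequency ω = 2π / T = 2π / 3.15×10^7 s = 1.99×10^-7 s⁻¹.
Cω = 1.89×10^8 × 1.99×10^-7 = 37.6 W/(m²·K).
Amplitude A = F₀ / (Cω) = 40.6 / 37.6 = 1.08 K.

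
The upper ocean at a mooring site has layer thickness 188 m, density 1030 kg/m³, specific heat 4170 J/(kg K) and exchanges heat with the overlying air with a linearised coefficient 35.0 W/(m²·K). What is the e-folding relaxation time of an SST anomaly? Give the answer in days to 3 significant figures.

267 days

Areal heat capacity C = ρ c_p D = 1030 × 4170 × 188 = 8.07×10^8 J/(m^2 K).
Relaxation time τ = C / λ = 8.07×10^8 / 35.0 = 2.31×10^7 s.
In days: 2.31×10^7 s / (86400 s/day) = 267 days.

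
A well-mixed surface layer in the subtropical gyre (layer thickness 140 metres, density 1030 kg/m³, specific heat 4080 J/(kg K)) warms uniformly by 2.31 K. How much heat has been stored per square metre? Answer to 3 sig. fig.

1.36×10^9

Areal heat capacity C = ρ c_p D = 1030 × 4080 × 140 = 5.88×10^8 J/(m^2 K).
ΔQ = C ΔT = 5.88×10^8 × 2.31 = 1.36×10^9 J/m².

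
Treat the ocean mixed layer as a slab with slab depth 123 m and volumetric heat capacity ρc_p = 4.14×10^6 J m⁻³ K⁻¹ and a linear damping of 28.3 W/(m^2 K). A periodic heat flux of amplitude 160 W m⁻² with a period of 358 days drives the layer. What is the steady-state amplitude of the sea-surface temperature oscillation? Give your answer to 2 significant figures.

Areal heat capacity C = ρc_p × D = 4.14×10^6 × 123 = 5.09×10^8 J/(m²·K).
Angular frequency ω = 2π / T = 2π / 3.09×10^7 s = 2.03×10^-7 s⁻¹.
√((Cω)² + λ²) = √((103)² + 28.3²) = 107 W/(m²·K).
Amplitude A = F₀ / √((Cω)²+λ²) = 160 / 107 = 1.49 K.

1.5 K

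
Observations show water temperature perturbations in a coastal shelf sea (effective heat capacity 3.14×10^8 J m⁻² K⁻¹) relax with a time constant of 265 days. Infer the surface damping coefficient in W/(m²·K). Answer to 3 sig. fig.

13.7

Areal heat capacity C = 3.14×10^8 J m⁻² K⁻¹ (given).
τ = 265 days = 2.29×10^7 s.
λ = C / τ = 3.14×10^8 / 2.29×10^7 = 13.7 W/(m²·K).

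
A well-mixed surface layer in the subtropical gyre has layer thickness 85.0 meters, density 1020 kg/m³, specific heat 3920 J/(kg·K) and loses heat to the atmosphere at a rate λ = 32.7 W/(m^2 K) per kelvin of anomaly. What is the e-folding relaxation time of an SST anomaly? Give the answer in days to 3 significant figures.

120 days

Areal heat capacity C = ρ c_p D = 1020 × 3920 × 85.0 = 3.40×10^8 J m⁻² K⁻¹.
Relaxation time τ = C / λ = 3.40×10^8 / 32.7 = 1.04×10^7 s.
In days: 1.04×10^7 s / (86400 s/day) = 120 days.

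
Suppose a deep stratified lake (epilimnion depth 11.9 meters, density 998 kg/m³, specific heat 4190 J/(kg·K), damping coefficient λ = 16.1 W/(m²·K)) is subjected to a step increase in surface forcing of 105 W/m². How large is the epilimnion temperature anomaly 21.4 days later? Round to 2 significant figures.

Areal heat capacity C = ρ c_p D = 998 × 4190 × 11.9 = 4.98×10^7 J/(m^2 K).
τ = C / λ = 4.98×10^7 / 16.1 = 3.09×10^6 s.
Equilibrium anomaly ΔT_eq = F / λ = 105 / 16.1 = 6.52 K.
t = 21.4 days = 1.85×10^6 s, so t/τ = 0.598.
ΔT(t) = ΔT_eq (1 − e^(−t/τ)) = 6.52 × (1 − e^−0.598) = 2.94 K.

2.9 K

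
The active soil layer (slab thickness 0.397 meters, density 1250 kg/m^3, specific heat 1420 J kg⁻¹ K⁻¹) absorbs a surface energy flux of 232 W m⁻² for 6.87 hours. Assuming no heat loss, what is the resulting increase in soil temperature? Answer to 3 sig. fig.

8.14 K

Areal heat capacity C = ρ c_p D = 1250 × 1420 × 0.397 = 7.05×10^5 J/(m²·K).
Net heat input Q = F Δt = 232 × (6.87 hours × 3600 s/hour) = 5.74×10^6 J/m².
ΔT = Q / C = 5.74×10^6 / 7.05×10^5 = 8.14 K.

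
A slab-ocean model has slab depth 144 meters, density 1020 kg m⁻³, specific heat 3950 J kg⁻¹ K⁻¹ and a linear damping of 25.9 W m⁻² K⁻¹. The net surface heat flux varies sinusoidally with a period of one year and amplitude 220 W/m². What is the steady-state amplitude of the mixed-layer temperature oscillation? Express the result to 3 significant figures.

Areal heat capacity C = ρ c_p D = 1020 × 3950 × 144 = 5.80×10^8 J/(m²·K).
Angular frequency ω = 2π / T = 2π / 3.15×10^7 s = 1.99×10^-7 s⁻¹.
√((Cω)² + λ²) = √((116)² + 25.9²) = 118 W/(m²·K).
Amplitude A = F₀ / √((Cω)²+λ²) = 220 / 118 = 1.86 K.

1.86 K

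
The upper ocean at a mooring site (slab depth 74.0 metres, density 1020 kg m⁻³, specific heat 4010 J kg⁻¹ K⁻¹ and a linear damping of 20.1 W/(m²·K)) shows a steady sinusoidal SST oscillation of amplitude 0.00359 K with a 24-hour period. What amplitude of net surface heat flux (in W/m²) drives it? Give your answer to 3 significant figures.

79.0

Areal heat capacity C = ρ c_p D = 1020 × 4010 × 74.0 = 3.03×10^8 J/(m²·K).
ω = 2π / 86400 s = 7.27×10^-5 s⁻¹.
√((Cω)² + λ²) = √((22000)² + 20.1²) = 22000 W/(m²·K).
F₀ = A × √((Cω)²+λ²) = 0.00359 × 22000 = 79.0 W/m².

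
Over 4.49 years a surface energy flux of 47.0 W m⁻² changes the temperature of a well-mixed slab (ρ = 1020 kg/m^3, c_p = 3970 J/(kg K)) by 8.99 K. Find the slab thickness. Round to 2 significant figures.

Heat input Q = F Δt = 47.0 × 1.42×10^8 s = 6.66×10^9 J/m².
Required areal heat capacity C = Q / ΔT = 7.41×10^8 J/(m²·K).
Depth D = C / (ρ c_p) = 7.41×10^8 / (1020 × 3970) = 183 m.

180 m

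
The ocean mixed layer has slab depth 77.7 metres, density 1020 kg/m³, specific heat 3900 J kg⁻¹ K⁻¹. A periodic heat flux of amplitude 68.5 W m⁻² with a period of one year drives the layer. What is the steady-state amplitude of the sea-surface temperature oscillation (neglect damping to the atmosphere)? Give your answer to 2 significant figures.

1.1 K

Areal heat capacity C = ρ c_p D = 1020 × 3900 × 77.7 = 3.09×10^8 J/(m²·K).
Angular frequency ω = 2π / T = 2π / 3.15×10^7 s = 1.99×10^-7 s⁻¹.
Cω = 3.09×10^8 × 1.99×10^-7 = 61.6 W/(m²·K).
Amplitude A = F₀ / (Cω) = 68.5 / 61.6 = 1.11 K.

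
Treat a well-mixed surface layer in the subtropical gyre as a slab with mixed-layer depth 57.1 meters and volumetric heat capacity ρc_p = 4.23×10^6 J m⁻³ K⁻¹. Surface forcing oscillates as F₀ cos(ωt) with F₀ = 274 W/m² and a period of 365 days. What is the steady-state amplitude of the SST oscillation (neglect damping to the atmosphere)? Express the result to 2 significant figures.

5.7 K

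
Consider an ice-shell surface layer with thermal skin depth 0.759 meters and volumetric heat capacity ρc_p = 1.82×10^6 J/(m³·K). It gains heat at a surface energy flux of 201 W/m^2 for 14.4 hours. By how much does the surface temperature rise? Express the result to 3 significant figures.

Areal heat capacity C = ρc_p × D = 1.82×10^6 × 0.759 = 1.38×10^6 J/(m^2 K).
Net heat input Q = F Δt = 201 × (14.4 hours × 3600 s/hour) = 1.04×10^7 J/m².
ΔT = Q / C = 1.04×10^7 / 1.38×10^6 = 7.54 K.

7.54 K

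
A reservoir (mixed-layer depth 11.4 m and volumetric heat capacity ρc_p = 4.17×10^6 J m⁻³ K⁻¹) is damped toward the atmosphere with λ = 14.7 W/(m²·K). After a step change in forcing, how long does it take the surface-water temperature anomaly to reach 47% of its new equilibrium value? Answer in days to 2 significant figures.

24 days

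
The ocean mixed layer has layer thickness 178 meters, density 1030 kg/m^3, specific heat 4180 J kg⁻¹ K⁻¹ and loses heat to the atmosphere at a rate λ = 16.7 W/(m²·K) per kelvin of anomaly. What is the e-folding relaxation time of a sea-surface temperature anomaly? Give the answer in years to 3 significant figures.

Areal heat capacity C = ρ c_p D = 1030 × 4180 × 178 = 7.66×10^8 J m⁻² K⁻¹.
Relaxation time τ = C / λ = 7.66×10^8 / 16.7 = 4.59×10^7 s.
In years: 4.59×10^7 s / (3.156×10^7 s/year) = 1.45 years.

1.45 years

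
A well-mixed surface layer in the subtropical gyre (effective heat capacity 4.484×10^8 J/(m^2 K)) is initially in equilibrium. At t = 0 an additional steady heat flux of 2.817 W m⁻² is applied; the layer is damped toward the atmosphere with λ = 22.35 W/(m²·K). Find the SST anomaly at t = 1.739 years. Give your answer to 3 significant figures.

Areal heat capacity C = 4.484×10^8 J/(m^2 K) (given).
τ = C / λ = 4.48×10^8 / 22.35 = 2.01×10^7 s.
Equilibrium anomaly ΔT_eq = F / λ = 2.817 / 22.35 = 0.126 K.
t = 1.739 years = 5.49×10^7 s, so t/τ = 2.74.
ΔT(t) = ΔT_eq (1 − e^(−t/τ)) = 0.126 × (1 − e^−2.74) = 0.118 K.

0.118 K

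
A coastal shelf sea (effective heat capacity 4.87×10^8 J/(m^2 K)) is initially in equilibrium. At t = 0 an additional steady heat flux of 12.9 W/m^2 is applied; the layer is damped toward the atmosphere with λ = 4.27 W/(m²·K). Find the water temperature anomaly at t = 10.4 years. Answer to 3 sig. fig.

Areal heat capacity C = 4.87×10^8 J/(m^2 K) (given).
τ = C / λ = 4.87×10^8 / 4.27 = 1.14×10^8 s.
Equilibrium anomaly ΔT_eq = F / λ = 12.9 / 4.27 = 3.02 K.
t = 10.4 years = 3.28×10^8 s, so t/τ = 2.88.
ΔT(t) = ΔT_eq (1 − e^(−t/τ)) = 3.02 × (1 − e^−2.88) = 2.85 K.

2.85 K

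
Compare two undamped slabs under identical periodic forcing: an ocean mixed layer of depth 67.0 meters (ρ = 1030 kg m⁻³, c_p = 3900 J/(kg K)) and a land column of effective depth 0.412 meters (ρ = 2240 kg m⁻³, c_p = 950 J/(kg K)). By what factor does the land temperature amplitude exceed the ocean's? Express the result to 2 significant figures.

C_ocean = 1030 × 3900 × 67.0 = 2.69×10^8 J/(m²·K).
C_land = 2240 × 950 × 0.412 = 8.77×10^5 J/(m²·K).
Undamped amplitude ∝ 1/C, so A_land/A_ocean = C_ocean/C_land = 307.

310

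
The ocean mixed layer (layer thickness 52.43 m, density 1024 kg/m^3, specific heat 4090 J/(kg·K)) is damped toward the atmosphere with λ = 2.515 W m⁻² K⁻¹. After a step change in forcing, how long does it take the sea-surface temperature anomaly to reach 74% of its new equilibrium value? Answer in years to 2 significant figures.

Areal heat capacity C = ρ c_p D = 1024 × 4090 × 52.43 = 2.20×10^8 J/(m^2 K).
τ = C / λ = 2.20×10^8 / 2.515 = 8.73×10^7 s.
Fraction reached: 1 − e^(−t/τ) = 0.74 ⇒ t = −τ ln(1 − 0.74) = τ × 1.35.
t = 1.18×10^8 s = 3.73 years.

3.7 years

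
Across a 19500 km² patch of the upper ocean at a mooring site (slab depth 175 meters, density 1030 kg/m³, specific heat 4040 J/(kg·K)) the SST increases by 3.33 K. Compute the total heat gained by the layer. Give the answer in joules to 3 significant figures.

4.73×10^19 J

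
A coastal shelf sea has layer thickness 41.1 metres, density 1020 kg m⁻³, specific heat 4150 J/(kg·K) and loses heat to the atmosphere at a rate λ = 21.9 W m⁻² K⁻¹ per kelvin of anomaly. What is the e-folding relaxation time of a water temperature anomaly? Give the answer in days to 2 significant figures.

Areal heat capacity C = ρ c_p D = 1020 × 4150 × 41.1 = 1.74×10^8 J/(m²·K).
Relaxation time τ = C / λ = 1.74×10^8 / 21.9 = 7.94×10^6 s.
In days: 7.94×10^6 s / (86400 s/day) = 91.9 days.

92 days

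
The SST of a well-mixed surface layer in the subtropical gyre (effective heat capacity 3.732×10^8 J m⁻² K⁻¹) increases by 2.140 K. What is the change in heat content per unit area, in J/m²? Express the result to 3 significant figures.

7.99×10^8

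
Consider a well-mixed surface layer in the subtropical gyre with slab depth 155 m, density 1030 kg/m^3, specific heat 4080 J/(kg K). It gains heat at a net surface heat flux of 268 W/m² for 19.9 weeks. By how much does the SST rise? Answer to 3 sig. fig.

Areal heat capacity C = ρ c_p D = 1030 × 4080 × 155 = 6.51×10^8 J/(m²·K).
Net heat input Q = F Δt = 268 × (19.9 weeks × 6.048×10^5 s/week) = 3.23×10^9 J/m².
ΔT = Q / C = 3.23×10^9 / 6.51×10^8 = 4.95 K.

4.95 K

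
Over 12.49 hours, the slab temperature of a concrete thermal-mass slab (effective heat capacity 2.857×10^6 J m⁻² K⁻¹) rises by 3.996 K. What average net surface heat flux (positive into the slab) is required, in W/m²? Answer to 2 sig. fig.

Areal heat capacity C = 2.857×10^6 J m⁻² K⁻¹ (given).
Required heat per unit area: Q = C ΔT = 2.86×10^6 × 3.996 = 1.14×10^7 J/m².
Flux F = Q / Δt = 1.14×10^7 / 45000 s = 254 W/m².

250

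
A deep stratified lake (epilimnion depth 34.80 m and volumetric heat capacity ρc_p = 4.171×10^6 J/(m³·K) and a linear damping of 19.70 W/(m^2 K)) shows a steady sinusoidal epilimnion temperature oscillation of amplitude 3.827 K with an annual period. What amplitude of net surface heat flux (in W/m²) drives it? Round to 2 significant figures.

Areal heat capacity C = ρc_p × D = 4.171×10^6 × 34.80 = 1.45×10^8 J/(m^2 K).
ω = 2π / 3.15×10^7 s = 1.99×10^-7 s⁻¹.
√((Cω)² + λ²) = √((28.9)² + 19.70²) = 35.0 W/(m²·K).
F₀ = A × √((Cω)²+λ²) = 3.827 × 35.0 = 134 W/m².

130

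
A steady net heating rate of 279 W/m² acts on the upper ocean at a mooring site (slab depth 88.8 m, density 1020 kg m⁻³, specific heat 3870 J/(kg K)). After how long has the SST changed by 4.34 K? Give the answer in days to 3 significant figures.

Areal heat capacity C = ρ c_p D = 1020 × 3870 × 88.8 = 3.51×10^8 J/(m^2 K).
Time required: Δt = C ΔT / F = 3.51×10^8 × 4.34 / 279 = 5.45×10^6 s.
In days: 5.45×10^6 s / (86400 s/day) = 63.1 days.

63.1 days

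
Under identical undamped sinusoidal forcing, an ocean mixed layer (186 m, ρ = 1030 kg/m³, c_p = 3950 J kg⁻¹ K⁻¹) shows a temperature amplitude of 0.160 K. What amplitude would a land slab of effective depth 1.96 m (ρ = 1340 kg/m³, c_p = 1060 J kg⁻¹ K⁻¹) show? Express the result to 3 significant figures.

43.5 K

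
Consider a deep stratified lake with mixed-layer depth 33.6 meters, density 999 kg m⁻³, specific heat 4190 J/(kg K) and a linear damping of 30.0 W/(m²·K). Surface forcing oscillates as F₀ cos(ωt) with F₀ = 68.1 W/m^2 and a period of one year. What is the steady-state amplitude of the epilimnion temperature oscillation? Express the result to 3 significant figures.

Areal heat capacity C = ρ c_p D = 999 × 4190 × 33.6 = 1.41×10^8 J m⁻² K⁻¹.
Angular frequency ω = 2π / T = 2π / 3.15×10^7 s = 1.99×10^-7 s⁻¹.
√((Cω)² + λ²) = √((28.0)² + 30.0²) = 41.1 W/(m²·K).
Amplitude A = F₀ / √((Cω)²+λ²) = 68.1 / 41.1 = 1.66 K.

1.66 K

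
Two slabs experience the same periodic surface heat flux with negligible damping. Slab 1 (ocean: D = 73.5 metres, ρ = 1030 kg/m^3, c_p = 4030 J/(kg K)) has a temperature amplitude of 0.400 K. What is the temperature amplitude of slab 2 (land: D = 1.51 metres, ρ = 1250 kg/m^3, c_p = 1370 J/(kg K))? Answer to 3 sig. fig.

47.2 K

C_ocean = 3.05×10^8 J/(m²·K); C_land = 2.59×10^6 J/(m²·K).
A ∝ 1/C ⇒ A_land = A_ocean × C_ocean/C_land = 0.400 × 118 = 47.2 K.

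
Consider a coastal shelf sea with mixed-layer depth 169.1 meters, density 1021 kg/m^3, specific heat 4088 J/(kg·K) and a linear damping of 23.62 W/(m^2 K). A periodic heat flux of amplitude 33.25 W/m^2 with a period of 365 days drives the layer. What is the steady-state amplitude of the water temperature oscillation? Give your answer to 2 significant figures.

0.23 K

Areal heat capacity C = ρ c_p D = 1021 × 4088 × 169.1 = 7.06×10^8 J/(m^2 K).
Angular frequency ω = 2π / T = 2π / 3.15×10^7 s = 1.99×10^-7 s⁻¹.
√((Cω)² + λ²) = √((141)² + 23.62²) = 143 W/(m²·K).
Amplitude A = F₀ / √((Cω)²+λ²) = 33.25 / 143 = 0.233 K.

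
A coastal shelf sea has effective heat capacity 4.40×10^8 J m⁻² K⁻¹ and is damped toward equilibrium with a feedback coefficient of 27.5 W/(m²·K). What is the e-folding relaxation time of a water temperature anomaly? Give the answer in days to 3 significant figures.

185 days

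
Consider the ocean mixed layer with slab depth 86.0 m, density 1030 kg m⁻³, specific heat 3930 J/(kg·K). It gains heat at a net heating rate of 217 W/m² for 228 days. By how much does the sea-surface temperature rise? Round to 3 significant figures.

Areal heat capacity C = ρ c_p D = 1030 × 3930 × 86.0 = 3.48×10^8 J/(m²·K).
Net heat input Q = F Δt = 217 × (228 days × 86400 s/day) = 4.27×10^9 J/m².
ΔT = Q / C = 4.27×10^9 / 3.48×10^8 = 12.3 K.

12.3 K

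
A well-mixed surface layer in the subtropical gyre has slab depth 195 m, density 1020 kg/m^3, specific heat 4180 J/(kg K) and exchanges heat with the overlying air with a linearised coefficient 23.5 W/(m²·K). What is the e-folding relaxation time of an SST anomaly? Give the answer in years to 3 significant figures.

Areal heat capacity C = ρ c_p D = 1020 × 4180 × 195 = 8.31×10^8 J/(m^2 K).
Relaxation time τ = C / λ = 8.31×10^8 / 23.5 = 3.54×10^7 s.
In years: 3.54×10^7 s / (3.156×10^7 s/year) = 1.12 years.

1.12 years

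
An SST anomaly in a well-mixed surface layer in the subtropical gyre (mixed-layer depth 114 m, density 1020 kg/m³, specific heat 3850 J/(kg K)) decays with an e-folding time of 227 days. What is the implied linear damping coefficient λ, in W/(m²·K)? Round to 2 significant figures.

Areal heat capacity C = ρ c_p D = 1020 × 3850 × 114 = 4.48×10^8 J m⁻² K⁻¹.
τ = 227 days = 1.96×10^7 s.
λ = C / τ = 4.48×10^8 / 1.96×10^7 = 22.8 W/(m²·K).

23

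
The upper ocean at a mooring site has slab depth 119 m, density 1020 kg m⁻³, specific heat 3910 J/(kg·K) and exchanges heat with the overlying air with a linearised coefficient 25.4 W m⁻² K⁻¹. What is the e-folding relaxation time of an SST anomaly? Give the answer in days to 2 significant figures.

220 days

Areal heat capacity C = ρ c_p D = 1020 × 3910 × 119 = 4.75×10^8 J m⁻² K⁻¹.
Relaxation time τ = C / λ = 4.75×10^8 / 25.4 = 1.87×10^7 s.
In days: 1.87×10^7 s / (86400 s/day) = 216 days.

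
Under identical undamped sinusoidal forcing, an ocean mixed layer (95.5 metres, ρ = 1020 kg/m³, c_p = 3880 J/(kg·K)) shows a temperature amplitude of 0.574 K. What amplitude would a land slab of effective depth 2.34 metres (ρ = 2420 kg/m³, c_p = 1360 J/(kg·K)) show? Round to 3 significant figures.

28.2 K

C_ocean = 3.78×10^8 J/(m²·K); C_land = 7.70×10^6 J/(m²·K).
A ∝ 1/C ⇒ A_land = A_ocean × C_ocean/C_land = 0.574 × 49.1 = 28.2 K.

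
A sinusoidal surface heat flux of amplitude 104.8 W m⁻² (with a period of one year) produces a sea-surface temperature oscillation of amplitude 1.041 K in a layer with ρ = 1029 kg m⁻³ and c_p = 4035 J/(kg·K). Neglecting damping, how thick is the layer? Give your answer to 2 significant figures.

120 m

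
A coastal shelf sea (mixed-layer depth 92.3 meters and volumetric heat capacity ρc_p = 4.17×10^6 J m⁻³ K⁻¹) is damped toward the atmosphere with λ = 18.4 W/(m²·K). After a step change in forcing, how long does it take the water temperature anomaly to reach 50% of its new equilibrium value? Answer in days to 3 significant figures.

Areal heat capacity C = ρc_p × D = 4.17×10^6 × 92.3 = 3.85×10^8 J/(m^2 K).
τ = C / λ = 3.85×10^8 / 18.4 = 2.09×10^7 s.
Fraction reached: 1 − e^(−t/τ) = 0.50 ⇒ t = −τ ln(1 − 0.50) = τ × 0.693.
t = 1.45×10^7 s = 168 days.

168 days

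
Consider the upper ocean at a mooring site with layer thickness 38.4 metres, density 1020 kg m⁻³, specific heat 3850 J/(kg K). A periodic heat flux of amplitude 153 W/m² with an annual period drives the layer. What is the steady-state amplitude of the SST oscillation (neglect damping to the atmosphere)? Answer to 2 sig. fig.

Areal heat capacity C = ρ c_p D = 1020 × 3850 × 38.4 = 1.51×10^8 J m⁻² K⁻¹.
Angular frequency ω = 2π / T = 2π / 3.15×10^7 s = 1.99×10^-7 s⁻¹.
Cω = 1.51×10^8 × 1.99×10^-7 = 30.0 W/(m²·K).
Amplitude A = F₀ / (Cω) = 153 / 30.0 = 5.09 K.

5.1 K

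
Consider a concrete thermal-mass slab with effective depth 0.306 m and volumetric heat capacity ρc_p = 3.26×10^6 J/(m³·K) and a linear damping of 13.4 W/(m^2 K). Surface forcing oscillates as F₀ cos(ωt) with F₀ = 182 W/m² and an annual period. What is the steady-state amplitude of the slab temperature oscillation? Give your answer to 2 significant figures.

14 K

Areal heat capacity C = ρc_p × D = 3.26×10^6 × 0.306 = 9.98×10^5 J m⁻² K⁻¹.
Angular frequency ω = 2π / T = 2π / 3.15×10^7 s = 1.99×10^-7 s⁻¹.
√((Cω)² + λ²) = √((0.199)² + 13.4²) = 13.4 W/(m²·K).
Amplitude A = F₀ / √((Cω)²+λ²) = 182 / 13.4 = 13.6 K.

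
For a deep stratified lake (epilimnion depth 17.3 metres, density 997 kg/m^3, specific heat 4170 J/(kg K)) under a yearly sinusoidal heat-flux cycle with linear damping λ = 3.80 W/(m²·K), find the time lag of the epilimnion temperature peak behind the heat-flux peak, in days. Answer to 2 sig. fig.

Areal heat capacity C = ρ c_p D = 997 × 4170 × 17.3 = 7.19×10^7 J/(m²·K).
ω = 2π / 3.15×10^7 s = 1.99×10^-7 s⁻¹.
Phase lag φ = arctan(Cω/λ) = arctan(14.3/3.80) = 1.31 rad.
Time lag = φ / ω = 1.31 / 1.99×10^-7 = 6.58×10^6 s = 76.2 days.

76 days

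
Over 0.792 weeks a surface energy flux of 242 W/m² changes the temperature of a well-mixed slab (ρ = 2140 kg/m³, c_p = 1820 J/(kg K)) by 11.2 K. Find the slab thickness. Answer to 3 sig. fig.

Heat input Q = F Δt = 242 × 4.79×10^5 s = 1.16×10^8 J/m².
Required areal heat capacity C = Q / ΔT = 1.03×10^7 J/(m²·K).
Depth D = C / (ρ c_p) = 1.03×10^7 / (2140 × 1820) = 2.66 m.

2.66 m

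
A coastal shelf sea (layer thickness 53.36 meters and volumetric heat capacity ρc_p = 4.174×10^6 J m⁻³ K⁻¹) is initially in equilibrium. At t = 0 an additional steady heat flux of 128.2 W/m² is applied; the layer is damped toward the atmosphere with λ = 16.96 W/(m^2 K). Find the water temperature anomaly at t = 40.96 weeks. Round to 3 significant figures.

Areal heat capacity C = ρc_p × D = 4.174×10^6 × 53.36 = 2.23×10^8 J m⁻² K⁻¹.
τ = C / λ = 2.23×10^8 / 16.96 = 1.31×10^7 s.
Equilibrium anomaly ΔT_eq = F / λ = 128.2 / 16.96 = 7.56 K.
t = 40.96 weeks = 2.48×10^7 s, so t/τ = 1.89.
ΔT(t) = ΔT_eq (1 − e^(−t/τ)) = 7.56 × (1 − e^−1.89) = 6.41 K.

6.41 K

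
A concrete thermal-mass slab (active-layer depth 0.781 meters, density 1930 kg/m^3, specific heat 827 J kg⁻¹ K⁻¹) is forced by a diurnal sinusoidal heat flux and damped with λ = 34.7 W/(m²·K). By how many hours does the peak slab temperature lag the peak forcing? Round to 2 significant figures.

4.6 hours

Areal heat capacity C = ρ c_p D = 1930 × 827 × 0.781 = 1.25×10^6 J m⁻² K⁻¹.
ω = 2π / 86400 s = 7.27×10^-5 s⁻¹.
Phase lag φ = arctan(Cω/λ) = arctan(90.7/34.7) = 1.21 rad.
Time lag = φ / ω = 1.21 / 7.27×10^-5 = 16600 s = 4.60 hours.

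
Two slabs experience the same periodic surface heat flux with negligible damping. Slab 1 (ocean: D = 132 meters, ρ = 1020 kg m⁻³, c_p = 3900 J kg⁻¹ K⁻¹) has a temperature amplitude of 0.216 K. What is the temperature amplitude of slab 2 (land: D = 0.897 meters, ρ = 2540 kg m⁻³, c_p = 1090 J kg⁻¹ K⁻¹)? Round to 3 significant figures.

C_ocean = 5.25×10^8 J/(m²·K); C_land = 2.48×10^6 J/(m²·K).
A ∝ 1/C ⇒ A_land = A_ocean × C_ocean/C_land = 0.216 × 211 = 45.7 K.

45.7 K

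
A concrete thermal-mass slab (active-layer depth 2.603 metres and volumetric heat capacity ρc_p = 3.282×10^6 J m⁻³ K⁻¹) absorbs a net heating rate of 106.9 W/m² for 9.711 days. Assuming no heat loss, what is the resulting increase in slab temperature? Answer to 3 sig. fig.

Areal heat capacity C = ρc_p × D = 3.282×10^6 × 2.603 = 8.54×10^6 J m⁻² K⁻¹.
Net heat input Q = F Δt = 106.9 × (9.711 days × 86400 s/day) = 8.97×10^7 J/m².
ΔT = Q / C = 8.97×10^7 / 8.54×10^6 = 10.5 K.

10.5 K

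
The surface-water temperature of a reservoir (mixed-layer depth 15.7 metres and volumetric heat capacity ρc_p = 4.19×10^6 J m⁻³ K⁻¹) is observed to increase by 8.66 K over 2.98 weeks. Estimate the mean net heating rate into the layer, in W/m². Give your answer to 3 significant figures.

316

Areal heat capacity C = ρc_p × D = 4.19×10^6 × 15.7 = 6.58×10^7 J/(m^2 K).
Required heat per unit area: Q = C ΔT = 6.58×10^7 × 8.66 = 5.70×10^8 J/m².
Flux F = Q / Δt = 5.70×10^8 / 1.80×10^6 s = 316 W/m².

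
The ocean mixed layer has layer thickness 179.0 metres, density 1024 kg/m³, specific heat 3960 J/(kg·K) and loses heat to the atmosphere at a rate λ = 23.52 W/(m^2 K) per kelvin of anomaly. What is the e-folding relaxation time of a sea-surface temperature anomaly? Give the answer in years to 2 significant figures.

Areal heat capacity C = ρ c_p D = 1024 × 3960 × 179.0 = 7.26×10^8 J/(m^2 K).
Relaxation time τ = C / λ = 7.26×10^8 / 23.52 = 3.09×10^7 s.
In years: 3.09×10^7 s / (3.156×10^7 s/year) = 0.978 years.

0.98 years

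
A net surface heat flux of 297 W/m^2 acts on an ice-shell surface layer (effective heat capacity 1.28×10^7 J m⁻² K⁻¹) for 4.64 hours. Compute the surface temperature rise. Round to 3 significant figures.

0.388 K

Areal heat capacity C = 1.28×10^7 J m⁻² K⁻¹ (given).
Net heat input Q = F Δt = 297 × (4.64 hours × 3600 s/hour) = 4.96×10^6 J/m².
ΔT = Q / C = 4.96×10^6 / 1.28×10^7 = 0.388 K.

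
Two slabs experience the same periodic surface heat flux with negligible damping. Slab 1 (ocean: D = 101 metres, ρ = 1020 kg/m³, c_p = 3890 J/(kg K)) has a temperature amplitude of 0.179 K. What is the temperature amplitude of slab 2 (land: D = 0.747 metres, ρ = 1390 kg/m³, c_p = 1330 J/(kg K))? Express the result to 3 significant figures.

51.9 K

C_ocean = 4.01×10^8 J/(m²·K); C_land = 1.38×10^6 J/(m²·K).
A ∝ 1/C ⇒ A_land = A_ocean × C_ocean/C_land = 0.179 × 290 = 51.9 K.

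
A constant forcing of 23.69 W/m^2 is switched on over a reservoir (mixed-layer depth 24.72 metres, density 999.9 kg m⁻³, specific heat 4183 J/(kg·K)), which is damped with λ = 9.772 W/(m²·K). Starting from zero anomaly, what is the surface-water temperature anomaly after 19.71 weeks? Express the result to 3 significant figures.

Areal heat capacity C = ρ c_p D = 999.9 × 4183 × 24.72 = 1.03×10^8 J/(m²·K).
τ = C / λ = 1.03×10^8 / 9.772 = 1.06×10^7 s.
Equilibrium anomaly ΔT_eq = F / λ = 23.69 / 9.772 = 2.42 K.
t = 19.71 weeks = 1.19×10^7 s, so t/τ = 1.13.
ΔT(t) = ΔT_eq (1 − e^(−t/τ)) = 2.42 × (1 − e^−1.13) = 1.64 K.

1.64 K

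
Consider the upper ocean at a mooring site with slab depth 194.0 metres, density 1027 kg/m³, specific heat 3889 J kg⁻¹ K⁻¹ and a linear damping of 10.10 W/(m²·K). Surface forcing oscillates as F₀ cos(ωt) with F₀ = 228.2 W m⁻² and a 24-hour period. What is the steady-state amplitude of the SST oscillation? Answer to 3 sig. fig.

0.00405 K

Areal heat capacity C = ρ c_p D = 1027 × 3889 × 194.0 = 7.75×10^8 J/(m^2 K).
Angular frequency ω = 2π / T = 2π / 86400 s = 7.27×10^-5 s⁻¹.
√((Cω)² + λ²) = √((56300)² + 10.10²) = 56300 W/(m²·K).
Amplitude A = F₀ / √((Cω)²+λ²) = 228.2 / 56300 = 0.00405 K.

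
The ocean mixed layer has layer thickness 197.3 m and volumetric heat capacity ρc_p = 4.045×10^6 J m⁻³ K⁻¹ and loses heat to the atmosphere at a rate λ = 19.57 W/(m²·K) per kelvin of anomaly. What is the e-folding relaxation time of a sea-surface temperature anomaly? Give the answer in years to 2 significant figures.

1.3 years

Areal heat capacity C = ρc_p × D = 4.045×10^6 × 197.3 = 7.98×10^8 J/(m^2 K).
Relaxation time τ = C / λ = 7.98×10^8 / 19.57 = 4.08×10^7 s.
In years: 4.08×10^7 s / (3.156×10^7 s/year) = 1.29 years.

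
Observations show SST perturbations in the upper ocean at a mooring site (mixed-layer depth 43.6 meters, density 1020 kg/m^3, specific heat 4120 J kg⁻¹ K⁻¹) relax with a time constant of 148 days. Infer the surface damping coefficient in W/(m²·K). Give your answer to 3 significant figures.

14.3

Areal heat capacity C = ρ c_p D = 1020 × 4120 × 43.6 = 1.83×10^8 J m⁻² K⁻¹.
τ = 148 days = 1.28×10^7 s.
λ = C / τ = 1.83×10^8 / 1.28×10^7 = 14.3 W/(m²·K).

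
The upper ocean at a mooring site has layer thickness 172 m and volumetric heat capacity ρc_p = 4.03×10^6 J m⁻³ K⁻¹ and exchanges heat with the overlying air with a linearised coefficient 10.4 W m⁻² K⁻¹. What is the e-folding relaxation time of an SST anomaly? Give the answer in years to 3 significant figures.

Areal heat capacity C = ρc_p × D = 4.03×10^6 × 172 = 6.93×10^8 J m⁻² K⁻¹.
Relaxation time τ = C / λ = 6.93×10^8 / 10.4 = 6.66×10^7 s.
In years: 6.66×10^7 s / (3.156×10^7 s/year) = 2.11 years.

2.11 years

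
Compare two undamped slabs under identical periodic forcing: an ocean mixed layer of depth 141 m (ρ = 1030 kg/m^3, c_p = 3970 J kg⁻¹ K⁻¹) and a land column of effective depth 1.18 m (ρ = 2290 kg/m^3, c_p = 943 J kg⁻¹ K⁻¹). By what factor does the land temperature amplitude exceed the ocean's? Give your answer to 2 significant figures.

C_ocean = 1030 × 3970 × 141 = 5.77×10^8 J/(m²·K).
C_land = 2290 × 943 × 1.18 = 2.55×10^6 J/(m²·K).
Undamped amplitude ∝ 1/C, so A_land/A_ocean = C_ocean/C_land = 226.

230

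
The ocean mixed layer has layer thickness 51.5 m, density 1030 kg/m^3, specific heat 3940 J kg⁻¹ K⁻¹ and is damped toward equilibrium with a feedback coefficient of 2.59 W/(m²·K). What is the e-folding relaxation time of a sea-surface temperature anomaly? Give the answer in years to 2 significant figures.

2.6 years

Areal heat capacity C = ρ c_p D = 1030 × 3940 × 51.5 = 2.09×10^8 J m⁻² K⁻¹.
Relaxation time τ = C / λ = 2.09×10^8 / 2.59 = 8.07×10^7 s.
In years: 8.07×10^7 s / (3.156×10^7 s/year) = 2.56 years.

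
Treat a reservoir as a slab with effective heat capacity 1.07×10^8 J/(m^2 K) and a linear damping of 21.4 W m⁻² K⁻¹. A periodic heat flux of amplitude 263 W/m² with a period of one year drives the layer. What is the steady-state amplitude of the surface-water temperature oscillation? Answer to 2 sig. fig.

Areal heat capacity C = 1.07×10^8 J/(m^2 K) (given).
Angular frequency ω = 2π / T = 2π / 3.15×10^7 s = 1.99×10^-7 s⁻¹.
√((Cω)² + λ²) = √((21.3)² + 21.4²) = 30.2 W/(m²·K).
Amplitude A = F₀ / √((Cω)²+λ²) = 263 / 30.2 = 8.71 K.

8.7 K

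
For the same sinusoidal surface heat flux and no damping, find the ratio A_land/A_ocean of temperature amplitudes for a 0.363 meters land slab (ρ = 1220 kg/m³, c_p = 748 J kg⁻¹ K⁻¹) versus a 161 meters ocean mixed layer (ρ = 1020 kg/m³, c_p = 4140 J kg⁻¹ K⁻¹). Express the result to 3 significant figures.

2050

C_ocean = 1020 × 4140 × 161 = 6.80×10^8 J/(m²·K).
C_land = 1220 × 748 × 0.363 = 3.31×10^5 J/(m²·K).
Undamped amplitude ∝ 1/C, so A_land/A_ocean = C_ocean/C_land = 2050.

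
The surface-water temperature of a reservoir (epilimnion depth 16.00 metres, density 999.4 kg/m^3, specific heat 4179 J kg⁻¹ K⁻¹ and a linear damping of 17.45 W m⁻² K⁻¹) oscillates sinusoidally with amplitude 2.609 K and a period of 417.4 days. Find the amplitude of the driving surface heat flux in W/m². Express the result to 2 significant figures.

Areal heat capacity C = ρ c_p D = 999.4 × 4179 × 16.00 = 6.68×10^7 J/(m²·K).
ω = 2π / 3.61×10^7 s = 1.74×10^-7 s⁻¹.
√((Cω)² + λ²) = √((11.6)² + 17.45²) = 21.0 W/(m²·K).
F₀ = A × √((Cω)²+λ²) = 2.609 × 21.0 = 54.7 W/m².

55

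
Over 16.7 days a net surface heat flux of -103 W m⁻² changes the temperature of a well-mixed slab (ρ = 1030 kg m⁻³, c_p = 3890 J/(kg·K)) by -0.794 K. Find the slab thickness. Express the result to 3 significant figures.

Heat input Q = F Δt = -103 × 1.44×10^6 s = -1.49×10^8 J/m².
Required areal heat capacity C = Q / ΔT = 1.87×10^8 J/(m²·K).
Depth D = C / (ρ c_p) = 1.87×10^8 / (1030 × 3890) = 46.7 m.

46.7 m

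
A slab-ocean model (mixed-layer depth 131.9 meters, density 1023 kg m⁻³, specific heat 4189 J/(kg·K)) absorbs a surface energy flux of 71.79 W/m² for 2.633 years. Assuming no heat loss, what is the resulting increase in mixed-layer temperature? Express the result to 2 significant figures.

11 K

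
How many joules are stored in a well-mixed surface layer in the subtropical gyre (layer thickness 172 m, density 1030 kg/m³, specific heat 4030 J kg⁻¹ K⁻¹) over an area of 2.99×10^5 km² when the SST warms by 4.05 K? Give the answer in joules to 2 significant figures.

Areal heat capacity C = ρ c_p D = 1030 × 4030 × 172 = 7.14×10^8 J/(m²·K).
Heat per unit area: q = C ΔT = 7.14×10^8 × 4.05 = 2.89×10^9 J/m².
Total heat: Q = q × A = 2.89×10^9 × (2.99×10^5 × 10⁶ m²) = 8.65×10^20 J.

8.6×10^20 J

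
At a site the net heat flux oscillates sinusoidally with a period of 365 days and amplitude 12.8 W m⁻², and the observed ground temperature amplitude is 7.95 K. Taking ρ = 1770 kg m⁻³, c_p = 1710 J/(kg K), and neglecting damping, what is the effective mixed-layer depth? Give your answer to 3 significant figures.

2.67 m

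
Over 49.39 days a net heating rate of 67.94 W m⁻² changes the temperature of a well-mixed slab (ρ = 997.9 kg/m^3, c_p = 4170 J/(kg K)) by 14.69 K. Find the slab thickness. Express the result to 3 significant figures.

4.74 m

Heat input Q = F Δt = 67.94 × 4.27×10^6 s = 2.90×10^8 J/m².
Required areal heat capacity C = Q / ΔT = 1.97×10^7 J/(m²·K).
Depth D = C / (ρ c_p) = 1.97×10^7 / (997.9 × 4170) = 4.74 m.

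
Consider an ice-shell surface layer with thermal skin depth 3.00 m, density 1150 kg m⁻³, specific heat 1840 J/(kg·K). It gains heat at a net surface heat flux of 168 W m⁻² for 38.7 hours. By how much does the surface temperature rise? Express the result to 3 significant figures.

Areal heat capacity C = ρ c_p D = 1150 × 1840 × 3.00 = 6.35×10^6 J m⁻² K⁻¹.
Net heat input Q = F Δt = 168 × (38.7 hours × 3600 s/hour) = 2.34×10^7 J/m².
ΔT = Q / C = 2.34×10^7 / 6.35×10^6 = 3.69 K.

3.69 K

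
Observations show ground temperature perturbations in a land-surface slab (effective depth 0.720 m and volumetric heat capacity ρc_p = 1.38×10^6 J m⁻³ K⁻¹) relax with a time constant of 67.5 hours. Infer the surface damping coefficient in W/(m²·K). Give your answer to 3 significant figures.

4.09

Areal heat capacity C = ρc_p × D = 1.38×10^6 × 0.720 = 9.94×10^5 J/(m^2 K).
τ = 67.5 hours = 2.43×10^5 s.
λ = C / τ = 9.94×10^5 / 2.43×10^5 = 4.09 W/(m²·K).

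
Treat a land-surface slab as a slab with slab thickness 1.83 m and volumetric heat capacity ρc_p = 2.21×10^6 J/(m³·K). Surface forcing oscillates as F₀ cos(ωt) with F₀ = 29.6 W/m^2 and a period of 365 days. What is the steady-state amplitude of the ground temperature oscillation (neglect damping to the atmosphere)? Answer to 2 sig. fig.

Areal heat capacity C = ρc_p × D = 2.21×10^6 × 1.83 = 4.04×10^6 J m⁻² K⁻¹.
Angular frequency ω = 2π / T = 2π / 3.15×10^7 s = 1.99×10^-7 s⁻¹.
Cω = 4.04×10^6 × 1.99×10^-7 = 0.806 W/(m²·K).
Amplitude A = F₀ / (Cω) = 29.6 / 0.806 = 36.7 K.

37 K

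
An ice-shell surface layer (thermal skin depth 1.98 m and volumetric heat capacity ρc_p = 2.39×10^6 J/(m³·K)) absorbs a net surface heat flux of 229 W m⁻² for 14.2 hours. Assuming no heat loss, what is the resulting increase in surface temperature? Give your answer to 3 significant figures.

2.47 K

Areal heat capacity C = ρc_p × D = 2.39×10^6 × 1.98 = 4.73×10^6 J m⁻² K⁻¹.
Net heat input Q = F Δt = 229 × (14.2 hours × 3600 s/hour) = 1.17×10^7 J/m².
ΔT = Q / C = 1.17×10^7 / 4.73×10^6 = 2.47 K.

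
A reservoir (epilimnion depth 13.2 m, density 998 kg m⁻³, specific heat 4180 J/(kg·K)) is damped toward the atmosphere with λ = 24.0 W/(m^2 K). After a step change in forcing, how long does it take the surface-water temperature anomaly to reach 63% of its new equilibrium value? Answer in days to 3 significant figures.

Areal heat capacity C = ρ c_p D = 998 × 4180 × 13.2 = 5.51×10^7 J/(m²·K).
τ = C / λ = 5.51×10^7 / 24.0 = 2.29×10^6 s.
Fraction reached: 1 − e^(−t/τ) = 0.63 ⇒ t = −τ ln(1 − 0.63) = τ × 0.994.
t = 2.28×10^6 s = 26.4 days.

26.4 days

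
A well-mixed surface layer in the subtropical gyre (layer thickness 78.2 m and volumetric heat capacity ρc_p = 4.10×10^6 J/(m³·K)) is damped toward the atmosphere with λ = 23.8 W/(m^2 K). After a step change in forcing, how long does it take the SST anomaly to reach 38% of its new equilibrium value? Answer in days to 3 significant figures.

Areal heat capacity C = ρc_p × D = 4.10×10^6 × 78.2 = 3.21×10^8 J m⁻² K⁻¹.
τ = C / λ = 3.21×10^8 / 23.8 = 1.35×10^7 s.
Fraction reached: 1 − e^(−t/τ) = 0.38 ⇒ t = −τ ln(1 − 0.38) = τ × 0.478.
t = 6.44×10^6 s = 74.5 days.

74.5 days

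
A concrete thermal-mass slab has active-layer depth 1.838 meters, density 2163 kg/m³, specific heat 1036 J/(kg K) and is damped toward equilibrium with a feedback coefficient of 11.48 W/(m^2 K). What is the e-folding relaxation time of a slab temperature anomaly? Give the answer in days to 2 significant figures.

4.2 days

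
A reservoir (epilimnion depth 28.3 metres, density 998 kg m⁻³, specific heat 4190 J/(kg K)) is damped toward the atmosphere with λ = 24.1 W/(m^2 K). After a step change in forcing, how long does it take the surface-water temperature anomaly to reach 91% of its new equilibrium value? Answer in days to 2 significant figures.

Areal heat capacity C = ρ c_p D = 998 × 4190 × 28.3 = 1.18×10^8 J m⁻² K⁻¹.
τ = C / λ = 1.18×10^8 / 24.1 = 4.91×10^6 s.
Fraction reached: 1 − e^(−t/τ) = 0.91 ⇒ t = −τ ln(1 − 0.91) = τ × 2.41.
t = 1.18×10^7 s = 137 days.

140 days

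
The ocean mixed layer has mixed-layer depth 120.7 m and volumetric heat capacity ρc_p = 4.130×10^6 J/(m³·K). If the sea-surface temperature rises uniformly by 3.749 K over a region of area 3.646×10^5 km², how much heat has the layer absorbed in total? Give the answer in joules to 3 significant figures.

Areal heat capacity C = ρc_p × D = 4.130×10^6 × 120.7 = 4.98×10^8 J/(m^2 K).
Heat per unit area: q = C ΔT = 4.98×10^8 × 3.749 = 1.87×10^9 J/m².
Total heat: Q = q × A = 1.87×10^9 × (3.646×10^5 × 10⁶ m²) = 6.81×10^20 J.

6.81×10^20 J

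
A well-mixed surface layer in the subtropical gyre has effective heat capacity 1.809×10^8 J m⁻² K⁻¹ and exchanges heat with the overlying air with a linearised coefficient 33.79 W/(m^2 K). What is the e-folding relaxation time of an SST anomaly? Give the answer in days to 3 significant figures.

Areal heat capacity C = 1.809×10^8 J m⁻² K⁻¹ (given).
Relaxation time τ = C / λ = 1.81×10^8 / 33.79 = 5.35×10^6 s.
In days: 5.35×10^6 s / (86400 s/day) = 62.0 days.

62.0 days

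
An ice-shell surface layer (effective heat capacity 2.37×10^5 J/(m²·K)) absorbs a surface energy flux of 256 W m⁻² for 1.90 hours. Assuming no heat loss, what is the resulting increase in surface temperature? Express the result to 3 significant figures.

7.39 K

Areal heat capacity C = 2.37×10^5 J/(m²·K) (given).
Net heat input Q = F Δt = 256 × (1.90 hours × 3600 s/hour) = 1.75×10^6 J/m².
ΔT = Q / C = 1.75×10^6 / 2.37×10^5 = 7.39 K.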